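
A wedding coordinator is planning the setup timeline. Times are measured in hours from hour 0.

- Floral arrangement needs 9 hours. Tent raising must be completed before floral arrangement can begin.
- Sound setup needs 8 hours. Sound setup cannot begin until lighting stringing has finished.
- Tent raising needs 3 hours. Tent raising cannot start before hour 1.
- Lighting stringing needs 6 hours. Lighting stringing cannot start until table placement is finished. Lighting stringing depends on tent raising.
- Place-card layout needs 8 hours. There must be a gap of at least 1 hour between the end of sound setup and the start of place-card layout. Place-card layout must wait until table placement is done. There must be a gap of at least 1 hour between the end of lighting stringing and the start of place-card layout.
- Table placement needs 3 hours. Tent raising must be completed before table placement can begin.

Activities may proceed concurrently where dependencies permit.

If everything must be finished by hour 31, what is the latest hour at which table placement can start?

Nothing follows place-card layout; the deadline of hour 31 is its only limit. It must start by 31 − 8 = hour 23.
Since place-card layout (must start by hour 23, minus 1-hour gap → hour 22) depends on it, sound setup must finish by hour 22. Backing off its 8-hour duration gives a latest start of hour 14.
Lighting stringing must finish in time for sound setup (must start by hour 14); place-card layout (must start by hour 23, minus 1-hour gap → hour 22). The tightest is hour 14, so lighting stringing must start by 14 − 6 = hour 8.
Table placement feeds lighting stringing (must start by hour 8); place-card layout (must start by hour 23). Taking the minimum, table placement must finish by hour 8 and start by 8 − 3 = hour 5.

5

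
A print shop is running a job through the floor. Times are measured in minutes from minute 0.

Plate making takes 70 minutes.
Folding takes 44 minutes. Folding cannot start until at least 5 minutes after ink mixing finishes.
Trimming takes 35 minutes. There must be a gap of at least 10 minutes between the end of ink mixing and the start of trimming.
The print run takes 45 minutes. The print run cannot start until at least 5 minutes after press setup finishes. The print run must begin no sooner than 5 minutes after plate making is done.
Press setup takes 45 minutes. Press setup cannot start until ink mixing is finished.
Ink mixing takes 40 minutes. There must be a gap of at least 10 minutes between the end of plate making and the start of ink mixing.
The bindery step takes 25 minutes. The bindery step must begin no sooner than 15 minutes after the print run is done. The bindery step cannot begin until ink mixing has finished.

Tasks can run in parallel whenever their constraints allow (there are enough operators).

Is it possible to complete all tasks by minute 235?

Plate making can start immediately at minute 0; it finishes at minute 70.
After plate making (finishes minute 70, plus 10-minute gap → minute 80), ink mixing can start at minute 80 and finishes at minute 120.
After ink mixing (finishes minute 120, plus 5-minute gap → minute 125), folding can start at minute 125 and finishes at minute 169.
After ink mixing (finishes minute 120, plus 10-minute gap → minute 130), trimming can start at minute 130 and finishes at minute 165.
Press setup waits on ink mixing (finishes minute 120), so it starts at minute 120 and finishes at 120 + 45 = minute 165.
For the print run: press setup (finishes minute 165, plus 5-minute gap → minute 170); plate making (finishes minute 70, plus 5-minute gap → minute 75). Taking the maximum gives a start of minute 170, and it finishes at 170 + 45 = minute 215.
For the bindery step: the print run (finishes minute 215, plus 15-minute gap → minute 230); ink mixing (finishes minute 120). Taking the maximum gives a start of minute 230, and it finishes at 230 + 25 = minute 255.
The earliest everything can be done is minute 255, which is after the deadline of 235, so it is not possible.

No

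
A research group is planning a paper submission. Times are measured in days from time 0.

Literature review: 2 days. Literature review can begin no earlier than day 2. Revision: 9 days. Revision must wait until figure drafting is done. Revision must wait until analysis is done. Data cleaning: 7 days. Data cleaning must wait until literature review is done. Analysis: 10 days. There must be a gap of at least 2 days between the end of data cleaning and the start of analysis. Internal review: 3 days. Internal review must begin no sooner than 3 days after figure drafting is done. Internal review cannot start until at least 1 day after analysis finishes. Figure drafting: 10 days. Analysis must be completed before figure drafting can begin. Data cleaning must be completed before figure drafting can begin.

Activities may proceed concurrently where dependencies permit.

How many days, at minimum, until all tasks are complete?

42

Literature review waits on its own release at day 2, so it starts at day 2 and finishes at 2 + 2 = day 4.
Data cleaning cannot begin until literature review (finishes day 4). It runs from day 4 to 4 + 7 = day 11.
Analysis waits on data cleaning (finishes day 11, plus 2-day gap → day 13), so it starts at day 13 and finishes at 13 + 10 = day 23.
Figure drafting needs all of analysis (finishes day 23); data cleaning (finishes day 11). That puts its earliest start at day 23; it finishes at 23 + 10 = day 33.
Revision needs all of figure drafting (finishes day 33); analysis (finishes day 23). That puts its earliest start at day 33; it finishes at 33 + 9 = day 42.
Internal review cannot start until figure drafting (finishes day 33, plus 3-day gap → day 36); analysis (finishes day 23, plus 1-day gap → day 24). The controlling bound is day 36, so internal review finishes at 36 + 3 = day 39.
All tasks are finished once the last one completes. Finish times: Literature review at 4, Data cleaning at 11, Analysis at 23, Figure drafting at 33, Internal review at 39, Revision at 42. The latest is day 42.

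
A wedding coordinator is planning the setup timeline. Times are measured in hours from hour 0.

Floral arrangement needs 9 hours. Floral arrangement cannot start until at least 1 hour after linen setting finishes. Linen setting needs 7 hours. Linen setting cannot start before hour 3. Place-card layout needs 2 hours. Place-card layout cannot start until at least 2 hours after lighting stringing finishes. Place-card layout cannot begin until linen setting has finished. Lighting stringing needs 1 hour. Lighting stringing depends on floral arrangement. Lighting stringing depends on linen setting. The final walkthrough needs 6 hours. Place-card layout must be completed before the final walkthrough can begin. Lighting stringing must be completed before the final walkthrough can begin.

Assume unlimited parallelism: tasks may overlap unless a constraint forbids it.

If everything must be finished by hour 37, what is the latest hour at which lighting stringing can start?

26

The final walkthrough has no dependents, so it just needs to finish by hour 37. Starting by 37 − 6 = hour 31 achieves that.
Since the final walkthrough (must start by hour 31) depends on it, place-card layout must finish by hour 31. Backing off its 2-hour duration gives a latest start of hour 29.
Lighting stringing feeds place-card layout (must start by hour 29, minus 2-hour gap → hour 27); the final walkthrough (must start by hour 31). Taking the minimum, lighting stringing must finish by hour 27 and start by 27 − 1 = hour 26.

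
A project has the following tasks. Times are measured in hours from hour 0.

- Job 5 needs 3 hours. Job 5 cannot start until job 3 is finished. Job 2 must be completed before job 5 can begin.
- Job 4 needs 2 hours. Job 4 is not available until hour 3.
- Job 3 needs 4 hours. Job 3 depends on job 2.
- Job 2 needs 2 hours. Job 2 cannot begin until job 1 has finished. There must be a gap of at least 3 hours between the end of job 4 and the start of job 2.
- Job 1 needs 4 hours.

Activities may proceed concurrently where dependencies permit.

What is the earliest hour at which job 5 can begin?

After its own release at hour 3, job 4 can start at hour 3 and finishes at hour 5.
Job 1 can start immediately at hour 0; it finishes at hour 4.
Job 2 needs all of job 1 (finishes hour 4); job 4 (finishes hour 5, plus 3-hour gap → hour 8). That puts its earliest start at hour 8; it finishes at 8 + 2 = hour 10.
Job 3 waits on job 2 (finishes hour 10), so it starts at hour 10 and finishes at 10 + 4 = hour 14.
Job 5 waits on job 3 (finishes hour 14); job 2 (finishes hour 10). The latest of these is hour 14, which is the earliest job 5 can start.

14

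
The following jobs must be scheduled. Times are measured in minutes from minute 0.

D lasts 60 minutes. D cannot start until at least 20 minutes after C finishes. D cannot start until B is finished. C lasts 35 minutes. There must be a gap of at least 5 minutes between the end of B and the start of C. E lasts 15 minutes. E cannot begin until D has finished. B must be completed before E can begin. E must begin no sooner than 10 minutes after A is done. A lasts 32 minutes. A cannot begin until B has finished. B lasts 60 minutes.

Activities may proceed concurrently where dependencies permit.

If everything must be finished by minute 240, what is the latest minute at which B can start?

E has no dependents, so it just needs to finish by minute 240. Starting by 240 − 15 = minute 225 achieves that.
A has to be done before E (must start by minute 225, minus 10-minute gap → minute 215). That means finishing by minute 215, i.e. starting by 215 − 32 = minute 183.
Since E (must start by minute 225) depends on it, D must finish by minute 225. Backing off its 60-minute duration gives a latest start of minute 165.
C feeds into D (must start by minute 165, minus 20-minute gap → minute 145); so C must finish by minute 145 and therefore start by minute 110.
B must finish in time for A (must start by minute 183); C (must start by minute 110, minus 5-minute gap → minute 105); D (must start by minute 165); E (must start by minute 225). The tightest is minute 105, so B must start by 105 − 60 = minute 45.

45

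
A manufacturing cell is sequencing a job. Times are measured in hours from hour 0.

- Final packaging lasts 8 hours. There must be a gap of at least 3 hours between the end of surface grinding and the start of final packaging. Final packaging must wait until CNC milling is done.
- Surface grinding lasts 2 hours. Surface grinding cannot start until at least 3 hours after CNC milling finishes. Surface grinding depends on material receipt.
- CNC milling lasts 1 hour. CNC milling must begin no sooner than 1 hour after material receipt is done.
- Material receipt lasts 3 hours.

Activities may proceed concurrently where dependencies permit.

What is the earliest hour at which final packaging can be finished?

21

Material receipt has no prerequisites, so it starts at hour 0 and finishes at hour 3.
CNC milling cannot begin until material receipt (finishes hour 3, plus 1-hour gap → hour 4). It runs from hour 4 to 4 + 1 = hour 5.
Surface grinding has to wait for CNC milling (finishes hour 5, plus 3-hour gap → hour 8); material receipt (finishes hour 3). The latest of these is hour 8, so surface grinding runs hour 8 to 8 + 2 = hour 10.
For final packaging: surface grinding (finishes hour 10, plus 3-hour gap → hour 13); CNC milling (finishes hour 5). Taking the maximum gives a start of hour 13, and it finishes at 13 + 8 = hour 21.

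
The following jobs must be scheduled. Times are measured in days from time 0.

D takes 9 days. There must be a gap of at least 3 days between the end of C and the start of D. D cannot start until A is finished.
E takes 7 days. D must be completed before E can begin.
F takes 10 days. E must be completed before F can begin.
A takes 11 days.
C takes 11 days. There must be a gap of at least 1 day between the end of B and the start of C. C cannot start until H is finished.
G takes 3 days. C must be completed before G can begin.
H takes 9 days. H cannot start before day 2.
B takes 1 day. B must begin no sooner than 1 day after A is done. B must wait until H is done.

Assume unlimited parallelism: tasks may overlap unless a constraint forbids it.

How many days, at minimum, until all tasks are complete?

H cannot begin until its own release at day 2. It runs from day 2 to 2 + 9 = day 11.
A has no prerequisites, so it starts at day 0 and finishes at day 11.
B has to wait for A (finishes day 11, plus 1-day gap → day 12); H (finishes day 11). The latest of these is day 12, so B runs day 12 to 12 + 1 = day 13.
C needs all of B (finishes day 13, plus 1-day gap → day 14); H (finishes day 11). That puts its earliest start at day 14; it finishes at 14 + 11 = day 25.
G cannot begin until C (finishes day 25). It runs from day 25 to 25 + 3 = day 28.
D has to wait for C (finishes day 25, plus 3-day gap → day 28); A (finishes day 11). The latest of these is day 28, so D runs day 28 to 28 + 9 = day 37.
E waits on D (finishes day 37), so it starts at day 37 and finishes at 37 + 7 = day 44.
After E (finishes day 44), F can start at day 44 and finishes at day 54.
All tasks are finished once the last one completes. Finish times: A at 11, B at 13, C at 25, D at 37, E at 44, F at 54, G at 28, H at 11. The latest is day 54.

54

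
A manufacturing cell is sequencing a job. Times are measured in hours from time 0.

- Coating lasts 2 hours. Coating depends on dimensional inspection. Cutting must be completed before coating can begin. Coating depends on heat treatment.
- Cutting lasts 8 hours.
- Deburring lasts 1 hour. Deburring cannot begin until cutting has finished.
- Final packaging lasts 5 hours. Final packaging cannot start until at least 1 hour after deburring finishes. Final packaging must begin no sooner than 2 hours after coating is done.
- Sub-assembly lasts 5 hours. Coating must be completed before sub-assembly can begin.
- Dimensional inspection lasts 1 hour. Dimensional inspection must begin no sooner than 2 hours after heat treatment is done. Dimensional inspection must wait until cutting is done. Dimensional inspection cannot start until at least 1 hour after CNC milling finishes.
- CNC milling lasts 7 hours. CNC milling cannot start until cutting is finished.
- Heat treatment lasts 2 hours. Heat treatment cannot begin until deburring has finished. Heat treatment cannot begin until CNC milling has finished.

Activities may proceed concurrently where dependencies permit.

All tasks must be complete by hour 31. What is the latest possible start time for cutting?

2

Nothing follows sub-assembly; the deadline of hour 31 is its only limit. It must start by 31 − 5 = hour 26.
To finish by hour 31, final packaging (duration 5) must start no later than hour 26.
Coating has several dependents: sub-assembly (must start by hour 26); final packaging (must start by hour 26, minus 2-hour gap → hour 24). The earliest of those limits is hour 24, so coating must start by 24 − 2 = hour 22.
Dimensional inspection feeds into coating (must start by hour 22); so dimensional inspection must finish by hour 22 and therefore start by hour 21.
Heat treatment has several dependents: dimensional inspection (must start by hour 21, minus 2-hour gap → hour 19); coating (must start by hour 22). The earliest of those limits is hour 19, so heat treatment must start by 19 − 2 = hour 17.
Deburring must finish in time for heat treatment (must start by hour 17); final packaging (must start by hour 26, minus 1-hour gap → hour 25). The tightest is hour 17, so deburring must start by 17 − 1 = hour 16.
CNC milling must finish in time for heat treatment (must start by hour 17); dimensional inspection (must start by hour 21, minus 1-hour gap → hour 20). The tightest is hour 17, so CNC milling must start by 17 − 7 = hour 10.
For cutting: deburring (must start by hour 16); CNC milling (must start by hour 10); dimensional inspection (must start by hour 21); coating (must start by hour 22). The most restrictive is hour 10; with an 8-hour duration, cutting must start by hour 2.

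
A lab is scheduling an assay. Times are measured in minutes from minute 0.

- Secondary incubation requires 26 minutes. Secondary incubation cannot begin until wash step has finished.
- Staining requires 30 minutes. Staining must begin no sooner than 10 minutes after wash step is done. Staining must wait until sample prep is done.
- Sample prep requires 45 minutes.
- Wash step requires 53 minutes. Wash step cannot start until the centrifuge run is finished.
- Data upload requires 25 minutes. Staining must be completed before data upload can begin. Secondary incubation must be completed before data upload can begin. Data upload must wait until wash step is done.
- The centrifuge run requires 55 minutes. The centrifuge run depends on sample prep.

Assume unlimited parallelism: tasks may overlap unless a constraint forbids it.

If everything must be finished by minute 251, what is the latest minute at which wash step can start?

133

Nothing follows data upload; the deadline of minute 251 is its only limit. It must start by 251 − 25 = minute 226.
Staining feeds into data upload (must start by minute 226); so staining must finish by minute 226 and therefore start by minute 196.
Secondary incubation feeds into data upload (must start by minute 226); so secondary incubation must finish by minute 226 and therefore start by minute 200.
Wash step must finish in time for staining (must start by minute 196, minus 10-minute gap → minute 186); secondary incubation (must start by minute 200); data upload (must start by minute 226). The tightest is minute 186, so wash step must start by 186 − 53 = minute 133.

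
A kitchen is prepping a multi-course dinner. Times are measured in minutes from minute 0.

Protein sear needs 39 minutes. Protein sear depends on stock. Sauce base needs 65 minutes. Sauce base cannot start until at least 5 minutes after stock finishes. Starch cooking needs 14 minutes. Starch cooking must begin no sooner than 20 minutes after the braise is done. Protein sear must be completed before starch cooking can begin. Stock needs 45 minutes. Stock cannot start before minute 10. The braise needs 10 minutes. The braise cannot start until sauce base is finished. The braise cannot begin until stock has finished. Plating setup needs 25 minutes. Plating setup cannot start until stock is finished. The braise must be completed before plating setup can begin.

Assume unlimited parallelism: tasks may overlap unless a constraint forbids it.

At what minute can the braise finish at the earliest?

Stock waits on its own release at minute 10, so it starts at minute 10 and finishes at 10 + 45 = minute 55.
Sauce base waits on stock (finishes minute 55, plus 5-minute gap → minute 60), so it starts at minute 60 and finishes at 60 + 65 = minute 125.
The braise cannot start until sauce base (finishes minute 125); stock (finishes minute 55). The controlling bound is minute 125, so the braise finishes at 125 + 10 = minute 135.

135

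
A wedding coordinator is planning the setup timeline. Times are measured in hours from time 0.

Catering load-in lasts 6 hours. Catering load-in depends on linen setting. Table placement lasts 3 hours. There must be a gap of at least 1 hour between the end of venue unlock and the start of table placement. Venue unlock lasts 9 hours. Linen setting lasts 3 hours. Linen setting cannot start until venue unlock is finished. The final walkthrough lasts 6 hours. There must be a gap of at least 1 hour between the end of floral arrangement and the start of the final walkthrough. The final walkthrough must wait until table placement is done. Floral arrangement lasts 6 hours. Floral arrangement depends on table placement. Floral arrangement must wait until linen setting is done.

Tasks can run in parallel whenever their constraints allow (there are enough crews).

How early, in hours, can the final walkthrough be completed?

26

Venue unlock has no prerequisites, so it starts at hour 0 and finishes at hour 9.
After venue unlock (finishes hour 9), linen setting can start at hour 9 and finishes at hour 12.
Table placement cannot begin until venue unlock (finishes hour 9, plus 1-hour gap → hour 10). It runs from hour 10 to 10 + 3 = hour 13.
Floral arrangement cannot start until table placement (finishes hour 13); linen setting (finishes hour 12). The controlling bound is hour 13, so floral arrangement finishes at 13 + 6 = hour 19.
The final walkthrough has to wait for floral arrangement (finishes hour 19, plus 1-hour gap → hour 20); table placement (finishes hour 13). The latest of these is hour 20, so the final walkthrough runs hour 20 to 20 + 6 = hour 26.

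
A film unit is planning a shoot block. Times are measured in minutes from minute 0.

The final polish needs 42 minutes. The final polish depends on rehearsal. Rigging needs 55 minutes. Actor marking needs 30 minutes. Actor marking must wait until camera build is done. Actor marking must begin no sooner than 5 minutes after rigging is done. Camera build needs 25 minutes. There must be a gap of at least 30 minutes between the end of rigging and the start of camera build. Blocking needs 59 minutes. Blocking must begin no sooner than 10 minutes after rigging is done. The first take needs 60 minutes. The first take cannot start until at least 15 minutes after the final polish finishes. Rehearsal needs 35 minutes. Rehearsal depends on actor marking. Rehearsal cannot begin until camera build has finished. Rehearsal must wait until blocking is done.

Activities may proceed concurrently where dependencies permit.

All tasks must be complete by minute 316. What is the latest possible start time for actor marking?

To finish by minute 316, the first take (duration 60) must start no later than minute 256.
The final polish must finish before the first take (must start by minute 256, minus 15-minute gap → minute 241). With a 42-minute duration, the final polish must start by 241 − 42 = minute 199.
Rehearsal has to be done before the final polish (must start by minute 199). That means finishing by minute 199, i.e. starting by 199 − 35 = minute 164.
Actor marking feeds into rehearsal (must start by minute 164); so actor marking must finish by minute 164 and therefore start by minute 134.

134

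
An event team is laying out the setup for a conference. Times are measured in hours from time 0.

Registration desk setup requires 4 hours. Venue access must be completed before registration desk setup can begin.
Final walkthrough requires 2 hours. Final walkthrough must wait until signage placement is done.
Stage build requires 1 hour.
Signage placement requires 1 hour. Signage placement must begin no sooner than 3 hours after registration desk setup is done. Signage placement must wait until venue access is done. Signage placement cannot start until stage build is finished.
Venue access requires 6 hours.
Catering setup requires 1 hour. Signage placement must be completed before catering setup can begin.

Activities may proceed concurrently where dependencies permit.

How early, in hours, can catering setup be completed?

Stage build can start immediately at hour 0; it finishes at hour 1.
Venue access can start immediately at hour 0; it finishes at hour 6.
Registration desk setup waits on venue access (finishes hour 6), so it starts at hour 6 and finishes at 6 + 4 = hour 10.
Signage placement needs all of registration desk setup (finishes hour 10, plus 3-hour gap → hour 13); venue access (finishes hour 6); stage build (finishes hour 1). That puts its earliest start at hour 13; it finishes at 13 + 1 = hour 14.
After signage placement (finishes hour 14), catering setup can start at hour 14 and finishes at hour 15.

15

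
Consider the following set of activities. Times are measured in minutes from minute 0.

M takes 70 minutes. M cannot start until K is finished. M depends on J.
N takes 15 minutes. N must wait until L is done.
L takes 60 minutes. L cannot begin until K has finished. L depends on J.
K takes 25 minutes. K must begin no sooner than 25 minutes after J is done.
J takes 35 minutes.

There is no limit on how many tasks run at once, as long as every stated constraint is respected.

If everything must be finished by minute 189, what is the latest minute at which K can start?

89

Nothing follows N; the deadline of minute 189 is its only limit. It must start by 189 − 15 = minute 174.
L has to be done before N (must start by minute 174). That means finishing by minute 174, i.e. starting by 174 − 60 = minute 114.
Nothing follows M; the deadline of minute 189 is its only limit. It must start by 189 − 70 = minute 119.
K has several dependents: L (must start by minute 114); M (must start by minute 119). The earliest of those limits is minute 114, so K must start by 114 − 25 = minute 89.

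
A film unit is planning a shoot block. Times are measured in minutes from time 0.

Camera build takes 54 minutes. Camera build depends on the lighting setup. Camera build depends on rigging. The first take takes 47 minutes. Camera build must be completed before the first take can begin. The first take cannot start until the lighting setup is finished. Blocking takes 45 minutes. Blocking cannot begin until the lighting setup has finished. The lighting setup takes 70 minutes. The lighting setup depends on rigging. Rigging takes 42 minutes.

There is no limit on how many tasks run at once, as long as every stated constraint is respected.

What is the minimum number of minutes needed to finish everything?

213

Nothing blocks rigging, so it runs from minute 0 to minute 42.
After rigging (finishes minute 42), the lighting setup can start at minute 42 and finishes at minute 112.
Blocking cannot begin until the lighting setup (finishes minute 112). It runs from minute 112 to 112 + 45 = minute 157.
For camera build: the lighting setup (finishes minute 112); rigging (finishes minute 42). Taking the maximum gives a start of minute 112, and it finishes at 112 + 54 = minute 166.
The first take needs all of camera build (finishes minute 166); the lighting setup (finishes minute 112). That puts its earliest start at minute 166; it finishes at 166 + 47 = minute 213.
All tasks are finished once the last one completes. Finish times: Rigging at 42, The lighting setup at 112, Camera build at 166, Blocking at 157, The first take at 213. The latest is minute 213.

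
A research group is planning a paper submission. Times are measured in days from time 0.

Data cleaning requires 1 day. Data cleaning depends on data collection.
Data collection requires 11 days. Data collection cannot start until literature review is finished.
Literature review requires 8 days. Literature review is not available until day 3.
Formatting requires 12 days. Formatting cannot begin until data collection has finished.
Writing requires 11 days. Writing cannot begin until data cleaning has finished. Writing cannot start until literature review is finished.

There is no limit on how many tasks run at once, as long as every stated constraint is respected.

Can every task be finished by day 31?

No

Literature review cannot begin until its own release at day 3. It runs from day 3 to 3 + 8 = day 11.
Data collection cannot begin until literature review (finishes day 11). It runs from day 11 to 11 + 11 = day 22.
Formatting waits on data collection (finishes day 22), so it starts at day 22 and finishes at 22 + 12 = day 34.
After data collection (finishes day 22), data cleaning can start at day 22 and finishes at day 23.
Writing needs all of data cleaning (finishes day 23); literature review (finishes day 11). That puts its earliest start at day 23; it finishes at 23 + 11 = day 34.
The earliest everything can be done is day 34, which is after the deadline of 31, so it is not possible.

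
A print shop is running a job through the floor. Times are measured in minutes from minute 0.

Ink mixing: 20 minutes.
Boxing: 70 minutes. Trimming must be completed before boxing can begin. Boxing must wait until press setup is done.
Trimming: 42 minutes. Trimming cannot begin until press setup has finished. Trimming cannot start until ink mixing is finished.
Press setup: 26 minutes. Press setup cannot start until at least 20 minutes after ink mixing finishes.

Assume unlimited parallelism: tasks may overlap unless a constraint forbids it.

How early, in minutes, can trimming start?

Nothing blocks ink mixing, so it runs from minute 0 to minute 20.
Press setup waits on ink mixing (finishes minute 20, plus 20-minute gap → minute 40), so it starts at minute 40 and finishes at 40 + 26 = minute 66.
Trimming waits on press setup (finishes minute 66); ink mixing (finishes minute 20). The latest of these is minute 66, which is the earliest trimming can start.

66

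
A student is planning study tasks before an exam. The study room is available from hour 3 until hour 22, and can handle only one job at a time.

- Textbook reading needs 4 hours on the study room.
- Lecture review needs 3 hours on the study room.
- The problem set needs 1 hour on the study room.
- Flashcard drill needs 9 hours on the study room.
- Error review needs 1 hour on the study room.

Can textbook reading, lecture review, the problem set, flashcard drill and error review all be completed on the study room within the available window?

The study room window is 22 − 3 = 19 hours.
Running back to back, the jobs need 4 + 3 + 1 + 9 + 1 = 18 hours on the study room.
Since 18 ≤ 19, they fit within the window.

Yes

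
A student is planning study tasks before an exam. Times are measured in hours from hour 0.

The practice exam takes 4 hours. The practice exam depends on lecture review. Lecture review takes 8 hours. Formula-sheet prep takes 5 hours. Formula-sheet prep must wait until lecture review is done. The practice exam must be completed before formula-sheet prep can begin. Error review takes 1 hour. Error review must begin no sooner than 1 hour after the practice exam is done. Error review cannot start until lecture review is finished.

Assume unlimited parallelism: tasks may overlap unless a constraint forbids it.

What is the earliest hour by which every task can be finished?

17

Lecture review can start immediately at hour 0; it finishes at hour 8.
The practice exam waits on lecture review (finishes hour 8), so it starts at hour 8 and finishes at 8 + 4 = hour 12.
Formula-sheet prep has to wait for lecture review (finishes hour 8); the practice exam (finishes hour 12). The latest of these is hour 12, so formula-sheet prep runs hour 12 to 12 + 5 = hour 17.
Error review cannot start until the practice exam (finishes hour 12, plus 1-hour gap → hour 13); lecture review (finishes hour 8). The controlling bound is hour 13, so error review finishes at 13 + 1 = hour 14.
All tasks are finished once the last one completes. Finish times: Lecture review at 8, The practice exam at 12, Error review at 14, Formula-sheet prep at 17. The latest is hour 17.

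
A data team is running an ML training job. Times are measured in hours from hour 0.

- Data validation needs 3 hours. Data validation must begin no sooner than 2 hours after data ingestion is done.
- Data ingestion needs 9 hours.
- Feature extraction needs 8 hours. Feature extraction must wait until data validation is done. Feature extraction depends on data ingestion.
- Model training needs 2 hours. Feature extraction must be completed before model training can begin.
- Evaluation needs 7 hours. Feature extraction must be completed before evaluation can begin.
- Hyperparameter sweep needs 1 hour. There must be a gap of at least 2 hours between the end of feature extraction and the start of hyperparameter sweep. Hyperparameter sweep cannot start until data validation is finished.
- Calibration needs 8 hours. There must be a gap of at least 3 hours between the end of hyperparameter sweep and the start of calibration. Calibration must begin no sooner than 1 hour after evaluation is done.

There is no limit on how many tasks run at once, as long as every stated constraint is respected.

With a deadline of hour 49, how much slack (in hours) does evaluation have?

Nothing blocks data ingestion, so it runs from hour 0 to hour 9.
After data ingestion (finishes hour 9, plus 2-hour gap → hour 11), data validation can start at hour 11 and finishes at hour 14.
Feature extraction cannot start until data validation (finishes hour 14); data ingestion (finishes hour 9). The controlling bound is hour 14, so feature extraction finishes at 14 + 8 = hour 22.
Evaluation waits on feature extraction (finishes hour 22), so it starts at hour 22 and finishes at 22 + 7 = hour 29.

Working backward from the deadline:
Nothing follows calibration; the deadline of hour 49 is its only limit. It must start by 49 − 8 = hour 41.
Evaluation must finish before calibration (must start by hour 41, minus 1-hour gap → hour 40). With a 7-hour duration, evaluation must start by 40 − 7 = hour 33.
So evaluation can start as early as hour 22 and as late as hour 33, giving 33 − 22 = 11 hours of slack.

11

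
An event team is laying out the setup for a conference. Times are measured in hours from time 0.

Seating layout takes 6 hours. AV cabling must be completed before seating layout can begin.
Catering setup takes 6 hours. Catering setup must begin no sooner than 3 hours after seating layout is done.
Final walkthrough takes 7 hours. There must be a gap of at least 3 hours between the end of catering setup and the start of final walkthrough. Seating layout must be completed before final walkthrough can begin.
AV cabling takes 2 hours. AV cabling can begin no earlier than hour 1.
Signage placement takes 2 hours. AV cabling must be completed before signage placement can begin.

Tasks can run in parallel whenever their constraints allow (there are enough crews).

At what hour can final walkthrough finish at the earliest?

AV cabling cannot begin until its own release at hour 1. It runs from hour 1 to 1 + 2 = hour 3.
Seating layout waits on AV cabling (finishes hour 3), so it starts at hour 3 and finishes at 3 + 6 = hour 9.
Catering setup waits on seating layout (finishes hour 9, plus 3-hour gap → hour 12), so it starts at hour 12 and finishes at 12 + 6 = hour 18.
Final walkthrough cannot start until catering setup (finishes hour 18, plus 3-hour gap → hour 21); seating layout (finishes hour 9). The controlling bound is hour 21, so final walkthrough finishes at 21 + 7 = hour 28.

28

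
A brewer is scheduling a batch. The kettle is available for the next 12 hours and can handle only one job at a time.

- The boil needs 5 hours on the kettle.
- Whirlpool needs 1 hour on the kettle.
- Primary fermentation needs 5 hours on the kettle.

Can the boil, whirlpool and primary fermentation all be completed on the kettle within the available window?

Yes

Running back to back, the jobs need 5 + 1 + 5 = 11 hours on the kettle.
Since 11 ≤ 12, they fit within the window.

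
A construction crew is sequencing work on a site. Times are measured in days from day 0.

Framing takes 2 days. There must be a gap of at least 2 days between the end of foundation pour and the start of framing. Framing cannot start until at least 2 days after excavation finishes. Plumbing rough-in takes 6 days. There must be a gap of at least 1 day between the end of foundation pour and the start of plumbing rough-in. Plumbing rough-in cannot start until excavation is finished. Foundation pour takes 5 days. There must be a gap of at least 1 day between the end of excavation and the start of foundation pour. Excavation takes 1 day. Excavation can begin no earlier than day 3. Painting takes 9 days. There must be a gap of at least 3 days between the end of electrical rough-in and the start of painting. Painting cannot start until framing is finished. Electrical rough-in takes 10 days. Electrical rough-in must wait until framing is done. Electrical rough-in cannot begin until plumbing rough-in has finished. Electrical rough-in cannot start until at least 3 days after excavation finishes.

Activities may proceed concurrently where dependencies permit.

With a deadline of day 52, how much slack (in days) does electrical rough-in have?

After its own release at day 3, excavation can start at day 3 and finishes at day 4.
Foundation pour cannot begin until excavation (finishes day 4, plus 1-day gap → day 5). It runs from day 5 to 5 + 5 = day 10.
Plumbing rough-in needs all of foundation pour (finishes day 10, plus 1-day gap → day 11); excavation (finishes day 4). That puts its earliest start at day 11; it finishes at 11 + 6 = day 17.
For framing: foundation pour (finishes day 10, plus 2-day gap → day 12); excavation (finishes day 4, plus 2-day gap → day 6). Taking the maximum gives a start of day 12, and it finishes at 12 + 2 = day 14.
For electrical rough-in: framing (finishes day 14); plumbing rough-in (finishes day 17); excavation (finishes day 4, plus 3-day gap → day 7). Taking the maximum gives a start of day 17, and it finishes at 17 + 10 = day 27.

Working backward from the deadline:
Painting has no dependents, so it just needs to finish by day 52. Starting by 52 − 9 = day 43 achieves that.
Electrical rough-in feeds into painting (must start by day 43, minus 3-day gap → day 40); so electrical rough-in must finish by day 40 and therefore start by day 30.
So electrical rough-in can start as early as day 17 and as late as day 30, giving 30 − 17 = 13 days of slack.

13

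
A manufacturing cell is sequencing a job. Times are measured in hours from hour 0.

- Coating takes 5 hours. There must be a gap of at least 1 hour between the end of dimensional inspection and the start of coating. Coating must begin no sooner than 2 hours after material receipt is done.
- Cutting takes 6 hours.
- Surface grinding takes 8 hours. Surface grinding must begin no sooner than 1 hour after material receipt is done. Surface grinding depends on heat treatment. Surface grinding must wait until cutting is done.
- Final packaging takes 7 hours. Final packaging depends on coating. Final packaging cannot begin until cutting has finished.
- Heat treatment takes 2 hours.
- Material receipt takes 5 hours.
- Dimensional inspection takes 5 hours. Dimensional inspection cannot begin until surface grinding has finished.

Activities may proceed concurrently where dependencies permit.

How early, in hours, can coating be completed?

Nothing blocks heat treatment, so it runs from hour 0 to hour 2.
Nothing blocks cutting, so it runs from hour 0 to hour 6.
Material receipt has no prerequisites, so it starts at hour 0 and finishes at hour 5.
For surface grinding: material receipt (finishes hour 5, plus 1-hour gap → hour 6); heat treatment (finishes hour 2); cutting (finishes hour 6). Taking the maximum gives a start of hour 6, and it finishes at 6 + 8 = hour 14.
Dimensional inspection waits on surface grinding (finishes hour 14), so it starts at hour 14 and finishes at 14 + 5 = hour 19.
Coating needs all of dimensional inspection (finishes hour 19, plus 1-hour gap → hour 20); material receipt (finishes hour 5, plus 2-hour gap → hour 7). That puts its earliest start at hour 20; it finishes at 20 + 5 = hour 25.

25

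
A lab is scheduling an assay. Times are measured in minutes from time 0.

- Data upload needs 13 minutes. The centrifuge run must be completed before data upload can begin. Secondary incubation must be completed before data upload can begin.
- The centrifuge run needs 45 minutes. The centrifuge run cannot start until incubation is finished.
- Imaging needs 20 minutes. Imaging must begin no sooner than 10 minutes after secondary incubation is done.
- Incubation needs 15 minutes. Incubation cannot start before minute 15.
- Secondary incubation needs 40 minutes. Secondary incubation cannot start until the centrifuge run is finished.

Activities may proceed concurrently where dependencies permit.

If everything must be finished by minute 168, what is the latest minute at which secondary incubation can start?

Nothing follows imaging; the deadline of minute 168 is its only limit. It must start by 168 − 20 = minute 148.
Data upload has no dependents, so it just needs to finish by minute 168. Starting by 168 − 13 = minute 155 achieves that.
Secondary incubation must finish in time for imaging (must start by minute 148, minus 10-minute gap → minute 138); data upload (must start by minute 155). The tightest is minute 138, so secondary incubation must start by 138 − 40 = minute 98.

98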